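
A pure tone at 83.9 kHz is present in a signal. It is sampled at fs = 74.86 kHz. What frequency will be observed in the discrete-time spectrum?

83.9 kHz mod fs = 9.04 kHz.
9.04 kHz ≤ fs/2 = 37.43 kHz, appears at 9.04 kHz.

9.04 kHz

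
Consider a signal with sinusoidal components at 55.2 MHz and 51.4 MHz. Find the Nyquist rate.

Highest-frequency component: 55.2 MHz.
Nyquist rate = 2 × 55.2 MHz = 110.4 MHz.

110.4 MHz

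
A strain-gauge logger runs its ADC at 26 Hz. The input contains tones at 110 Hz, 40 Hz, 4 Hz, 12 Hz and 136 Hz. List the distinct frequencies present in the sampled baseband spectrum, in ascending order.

fs/2 = 13 Hz.
110 Hz mod fs = 6 Hz.
6 Hz ≤ fs/2 = 13 Hz, appears at 6 Hz.
40 Hz mod fs = 14 Hz.
14 Hz > fs/2 = 13 Hz, folds to fs − 14 Hz = 12 Hz.
4 Hz ≤ fs/2 = 13 Hz, passes unchanged.
12 Hz ≤ fs/2 = 13 Hz, passes unchanged.
136 Hz mod fs = 6 Hz.
6 Hz ≤ fs/2 = 13 Hz, appears at 6 Hz.
Distinct values: {4 Hz, 6 Hz, 12 Hz}.

4 Hz, 6 Hz, 12 Hz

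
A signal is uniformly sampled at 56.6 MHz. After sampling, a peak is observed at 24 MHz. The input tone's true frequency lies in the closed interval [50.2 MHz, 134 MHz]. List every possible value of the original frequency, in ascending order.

Frequencies that alias to 24 MHz are k·fs ± 24 MHz for integer k ≥ 0.
k=0: 24 MHz.
k=1: 32.6 MHz, 80.6 MHz.
k=2: 89.2 MHz, 137.2 MHz.
k=3: 145.8 MHz, 193.8 MHz.
Within [50.2 MHz, 134 MHz]: 80.6 MHz, 89.2 MHz.

80.6 MHz, 89.2 MHz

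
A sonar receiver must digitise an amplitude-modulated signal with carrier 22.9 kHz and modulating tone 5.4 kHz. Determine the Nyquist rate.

AM sidebands sit at fc ± fm = 17.5 kHz and 28.3 kHz.
Highest-frequency component: 28.3 kHz.
Nyquist rate = 2 × 28.3 kHz = 56.6 kHz.

56.6 kHz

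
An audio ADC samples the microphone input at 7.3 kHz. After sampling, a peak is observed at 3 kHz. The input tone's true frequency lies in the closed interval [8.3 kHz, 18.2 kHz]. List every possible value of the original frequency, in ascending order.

Frequencies that alias to 3 kHz are k·fs ± 3 kHz for integer k ≥ 0.
k=0: 3 kHz.
k=1: 4.3 kHz, 10.3 kHz.
k=2: 11.6 kHz, 17.6 kHz.
k=3: 18.9 kHz, 24.9 kHz.
Within [8.3 kHz, 18.2 kHz]: 10.3 kHz, 11.6 kHz, 17.6 kHz.

10.3 kHz, 11.6 kHz, 17.6 kHz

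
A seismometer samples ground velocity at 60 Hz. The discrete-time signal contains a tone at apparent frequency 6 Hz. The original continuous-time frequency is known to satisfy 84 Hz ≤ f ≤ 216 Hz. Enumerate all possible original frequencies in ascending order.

Frequencies that alias to 6 Hz are k·fs ± 6 Hz for integer k ≥ 0.
k=0: 6 Hz.
k=1: 54 Hz, 66 Hz.
k=2: 114 Hz, 126 Hz.
k=3: 174 Hz, 186 Hz.
k=4: 234 Hz, 246 Hz.
Within [84 Hz, 216 Hz]: 114 Hz, 126 Hz, 174 Hz, 186 Hz.

114 Hz, 126 Hz, 174 Hz, 186 Hz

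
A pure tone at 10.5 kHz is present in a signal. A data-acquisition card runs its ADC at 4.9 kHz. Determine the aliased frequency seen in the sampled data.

10.5 kHz mod fs = 0.7 kHz.
0.7 kHz ≤ fs/2 = 2.45 kHz, appears at 0.7 kHz.

0.7 kHz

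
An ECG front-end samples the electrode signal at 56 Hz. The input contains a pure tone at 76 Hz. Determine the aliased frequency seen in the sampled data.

76 Hz mod fs = 20 Hz.
20 Hz ≤ fs/2 = 28 Hz, appears at 20 Hz.

20 Hz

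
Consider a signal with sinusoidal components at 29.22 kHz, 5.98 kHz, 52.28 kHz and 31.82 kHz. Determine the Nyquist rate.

104.56 kHz

Highest-frequency component: 52.28 kHz.
Nyquist rate = 2 × 52.28 kHz = 104.56 kHz.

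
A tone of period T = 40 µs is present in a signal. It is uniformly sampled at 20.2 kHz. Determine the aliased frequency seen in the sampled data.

T = 40 µs → f = 1/T = 25 kHz.
25 kHz mod fs = 4.8 kHz.
4.8 kHz ≤ fs/2 = 10.1 kHz, appears at 4.8 kHz.

4.8 kHz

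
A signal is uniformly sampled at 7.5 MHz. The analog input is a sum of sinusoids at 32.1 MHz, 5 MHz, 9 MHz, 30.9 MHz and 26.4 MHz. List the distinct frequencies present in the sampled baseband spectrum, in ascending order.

0.9 MHz, 1.5 MHz, 2.1 MHz, 2.5 MHz, 3.6 MHz

fs/2 = 3.75 MHz.
32.1 MHz mod fs = 2.1 MHz.
2.1 MHz ≤ fs/2 = 3.75 MHz, appears at 2.1 MHz.
5 MHz > fs/2 = 3.75 MHz, folds to fs − 5 MHz = 2.5 MHz.
9 MHz mod fs = 1.5 MHz.
1.5 MHz ≤ fs/2 = 3.75 MHz, appears at 1.5 MHz.
30.9 MHz mod fs = 0.9 MHz.
0.9 MHz ≤ fs/2 = 3.75 MHz, appears at 0.9 MHz.
26.4 MHz mod fs = 3.9 MHz.
3.9 MHz > fs/2 = 3.75 MHz, folds to fs − 3.9 MHz = 3.6 MHz.
Distinct values: {0.9 MHz, 1.5 MHz, 2.1 MHz, 2.5 MHz, 3.6 MHz}.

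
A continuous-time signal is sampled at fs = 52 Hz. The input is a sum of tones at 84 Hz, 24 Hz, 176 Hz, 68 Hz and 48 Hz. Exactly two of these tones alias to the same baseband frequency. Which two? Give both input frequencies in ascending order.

fs/2 = 26 Hz.
84 Hz mod fs = 32 Hz.
32 Hz > fs/2 = 26 Hz, folds to fs − 32 Hz = 20 Hz.
24 Hz ≤ fs/2 = 26 Hz, passes unchanged.
176 Hz mod fs = 20 Hz.
20 Hz ≤ fs/2 = 26 Hz, appears at 20 Hz.
68 Hz mod fs = 16 Hz.
16 Hz ≤ fs/2 = 26 Hz, appears at 16 Hz.
48 Hz > fs/2 = 26 Hz, folds to fs − 48 Hz = 4 Hz.
84 Hz and 176 Hz both map to 20 Hz.

84 Hz, 176 Hz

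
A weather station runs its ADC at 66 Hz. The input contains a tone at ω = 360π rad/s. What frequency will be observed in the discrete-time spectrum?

ω = 360π rad/s → f = ω/(2π) = 180 Hz.
180 Hz mod fs = 48 Hz.
48 Hz > fs/2 = 33 Hz, folds to fs − 48 Hz = 18 Hz.

18 Hz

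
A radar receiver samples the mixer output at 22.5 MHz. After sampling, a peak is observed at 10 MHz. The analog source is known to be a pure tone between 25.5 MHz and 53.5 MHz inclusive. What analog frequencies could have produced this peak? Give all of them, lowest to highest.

32.5 MHz, 35 MHz

Frequencies that alias to 10 MHz are k·fs ± 10 MHz for integer k ≥ 0.
k=0: 10 MHz.
k=1: 12.5 MHz, 32.5 MHz.
k=2: 35 MHz, 55 MHz.
k=3: 57.5 MHz, 77.5 MHz.
Within [25.5 MHz, 53.5 MHz]: 32.5 MHz, 35 MHz.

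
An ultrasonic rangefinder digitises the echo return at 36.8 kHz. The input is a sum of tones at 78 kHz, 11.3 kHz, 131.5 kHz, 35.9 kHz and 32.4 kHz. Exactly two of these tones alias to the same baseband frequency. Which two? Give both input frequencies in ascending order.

fs/2 = 18.4 kHz.
78 kHz mod fs = 4.4 kHz.
4.4 kHz ≤ fs/2 = 18.4 kHz, appears at 4.4 kHz.
11.3 kHz ≤ fs/2 = 18.4 kHz, passes unchanged.
131.5 kHz mod fs = 21.1 kHz.
21.1 kHz > fs/2 = 18.4 kHz, folds to fs − 21.1 kHz = 15.7 kHz.
35.9 kHz > fs/2 = 18.4 kHz, folds to fs − 35.9 kHz = 0.9 kHz.
32.4 kHz > fs/2 = 18.4 kHz, folds to fs − 32.4 kHz = 4.4 kHz.
32.4 kHz and 78 kHz both map to 4.4 kHz.

32.4 kHz, 78 kHz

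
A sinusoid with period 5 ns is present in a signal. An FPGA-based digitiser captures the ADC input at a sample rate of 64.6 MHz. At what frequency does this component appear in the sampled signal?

6.2 MHz

T = 5 ns → f = 1/T = 200 MHz.
200 MHz mod fs = 6.2 MHz.
6.2 MHz ≤ fs/2 = 32.3 MHz, appears at 6.2 MHz.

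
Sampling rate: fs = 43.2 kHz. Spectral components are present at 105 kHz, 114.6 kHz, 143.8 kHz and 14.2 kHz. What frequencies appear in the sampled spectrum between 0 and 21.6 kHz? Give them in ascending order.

14.2 kHz, 15 kHz, 18.6 kHz

fs/2 = 21.6 kHz.
105 kHz mod fs = 18.6 kHz.
18.6 kHz ≤ fs/2 = 21.6 kHz, appears at 18.6 kHz.
114.6 kHz mod fs = 28.2 kHz.
28.2 kHz > fs/2 = 21.6 kHz, folds to fs − 28.2 kHz = 15 kHz.
143.8 kHz mod fs = 14.2 kHz.
14.2 kHz ≤ fs/2 = 21.6 kHz, appears at 14.2 kHz.
14.2 kHz ≤ fs/2 = 21.6 kHz, passes unchanged.
Distinct values: {14.2 kHz, 15 kHz, 18.6 kHz}.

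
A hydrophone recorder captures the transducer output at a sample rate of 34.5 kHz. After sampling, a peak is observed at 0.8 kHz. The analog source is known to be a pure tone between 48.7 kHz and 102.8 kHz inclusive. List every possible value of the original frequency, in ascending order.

68.2 kHz, 69.8 kHz, 102.7 kHz

Frequencies that alias to 0.8 kHz are k·fs ± 0.8 kHz for integer k ≥ 0.
k=0: 0.8 kHz.
k=1: 33.7 kHz, 35.3 kHz.
k=2: 68.2 kHz, 69.8 kHz.
k=3: 102.7 kHz, 104.3 kHz.
k=4: 137.2 kHz, 138.8 kHz.
Within [48.7 kHz, 102.8 kHz]: 68.2 kHz, 69.8 kHz, 102.7 kHz.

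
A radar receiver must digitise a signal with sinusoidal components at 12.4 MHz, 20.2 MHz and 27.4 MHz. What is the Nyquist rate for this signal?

Highest-frequency component: 27.4 MHz.
Nyquist rate = 2 × 27.4 MHz = 54.8 MHz.

54.8 MHz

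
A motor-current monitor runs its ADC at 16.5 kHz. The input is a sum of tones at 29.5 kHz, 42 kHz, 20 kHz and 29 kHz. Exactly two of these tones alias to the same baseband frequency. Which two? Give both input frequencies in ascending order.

20 kHz, 29.5 kHz

fs/2 = 8.25 kHz.
29.5 kHz mod fs = 13 kHz.
13 kHz > fs/2 = 8.25 kHz, folds to fs − 13 kHz = 3.5 kHz.
42 kHz mod fs = 9 kHz.
9 kHz > fs/2 = 8.25 kHz, folds to fs − 9 kHz = 7.5 kHz.
20 kHz mod fs = 3.5 kHz.
3.5 kHz ≤ fs/2 = 8.25 kHz, appears at 3.5 kHz.
29 kHz mod fs = 12.5 kHz.
12.5 kHz > fs/2 = 8.25 kHz, folds to fs − 12.5 kHz = 4 kHz.
20 kHz and 29.5 kHz both map to 3.5 kHz.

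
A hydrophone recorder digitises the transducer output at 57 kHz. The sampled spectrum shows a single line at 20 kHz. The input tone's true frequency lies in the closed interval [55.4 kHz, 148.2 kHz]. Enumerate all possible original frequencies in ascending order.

Frequencies that alias to 20 kHz are k·fs ± 20 kHz for integer k ≥ 0.
k=0: 20 kHz.
k=1: 37 kHz, 77 kHz.
k=2: 94 kHz, 134 kHz.
k=3: 151 kHz, 191 kHz.
Within [55.4 kHz, 148.2 kHz]: 77 kHz, 94 kHz, 134 kHz.

77 kHz, 94 kHz, 134 kHz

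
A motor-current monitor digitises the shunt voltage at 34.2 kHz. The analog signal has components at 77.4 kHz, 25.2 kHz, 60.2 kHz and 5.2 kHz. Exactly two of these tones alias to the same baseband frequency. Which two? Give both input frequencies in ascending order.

25.2 kHz, 77.4 kHz

fs/2 = 17.1 kHz.
77.4 kHz mod fs = 9 kHz.
9 kHz ≤ fs/2 = 17.1 kHz, appears at 9 kHz.
25.2 kHz > fs/2 = 17.1 kHz, folds to fs − 25.2 kHz = 9 kHz.
60.2 kHz mod fs = 26 kHz.
26 kHz > fs/2 = 17.1 kHz, folds to fs − 26 kHz = 8.2 kHz.
5.2 kHz ≤ fs/2 = 17.1 kHz, passes unchanged.
25.2 kHz and 77.4 kHz both map to 9 kHz.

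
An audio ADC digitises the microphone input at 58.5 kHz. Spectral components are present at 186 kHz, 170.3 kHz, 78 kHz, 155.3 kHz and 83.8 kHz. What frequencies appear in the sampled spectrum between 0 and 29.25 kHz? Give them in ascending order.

fs/2 = 29.25 kHz.
186 kHz mod fs = 10.5 kHz.
10.5 kHz ≤ fs/2 = 29.25 kHz, appears at 10.5 kHz.
170.3 kHz mod fs = 53.3 kHz.
53.3 kHz > fs/2 = 29.25 kHz, folds to fs − 53.3 kHz = 5.2 kHz.
78 kHz mod fs = 19.5 kHz.
19.5 kHz ≤ fs/2 = 29.25 kHz, appears at 19.5 kHz.
155.3 kHz mod fs = 38.3 kHz.
38.3 kHz > fs/2 = 29.25 kHz, folds to fs − 38.3 kHz = 20.2 kHz.
83.8 kHz mod fs = 25.3 kHz.
25.3 kHz ≤ fs/2 = 29.25 kHz, appears at 25.3 kHz.
Distinct values: {5.2 kHz, 10.5 kHz, 19.5 kHz, 20.2 kHz, 25.3 kHz}.

5.2 kHz, 10.5 kHz, 19.5 kHz, 20.2 kHz, 25.3 kHz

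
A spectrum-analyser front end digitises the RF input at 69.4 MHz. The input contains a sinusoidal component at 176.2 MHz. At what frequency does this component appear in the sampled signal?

32 MHz

176.2 MHz mod fs = 37.4 MHz.
37.4 MHz > fs/2 = 34.7 MHz, folds to fs − 37.4 MHz = 32 MHz.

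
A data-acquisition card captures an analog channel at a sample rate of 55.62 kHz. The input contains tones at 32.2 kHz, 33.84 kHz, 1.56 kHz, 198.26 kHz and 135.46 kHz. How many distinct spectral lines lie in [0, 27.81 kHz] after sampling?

4

fs/2 = 27.81 kHz.
32.2 kHz > fs/2 = 27.81 kHz, folds to fs − 32.2 kHz = 23.42 kHz.
33.84 kHz > fs/2 = 27.81 kHz, folds to fs − 33.84 kHz = 21.78 kHz.
1.56 kHz ≤ fs/2 = 27.81 kHz, passes unchanged.
198.26 kHz mod fs = 31.4 kHz.
31.4 kHz > fs/2 = 27.81 kHz, folds to fs − 31.4 kHz = 24.22 kHz.
135.46 kHz mod fs = 24.22 kHz.
24.22 kHz ≤ fs/2 = 27.81 kHz, appears at 24.22 kHz.
Distinct values: {1.56 kHz, 21.78 kHz, 23.42 kHz, 24.22 kHz} → 4.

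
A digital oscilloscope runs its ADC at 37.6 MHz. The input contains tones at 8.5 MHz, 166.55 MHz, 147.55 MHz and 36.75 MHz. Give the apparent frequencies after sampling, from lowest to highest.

fs/2 = 18.8 MHz.
8.5 MHz ≤ fs/2 = 18.8 MHz, passes unchanged.
166.55 MHz mod fs = 16.15 MHz.
16.15 MHz ≤ fs/2 = 18.8 MHz, appears at 16.15 MHz.
147.55 MHz mod fs = 34.75 MHz.
34.75 MHz > fs/2 = 18.8 MHz, folds to fs − 34.75 MHz = 2.85 MHz.
36.75 MHz > fs/2 = 18.8 MHz, folds to fs − 36.75 MHz = 0.85 MHz.
Distinct values: {0.85 MHz, 2.85 MHz, 8.5 MHz, 16.15 MHz}.

0.85 MHz, 2.85 MHz, 8.5 MHz, 16.15 MHz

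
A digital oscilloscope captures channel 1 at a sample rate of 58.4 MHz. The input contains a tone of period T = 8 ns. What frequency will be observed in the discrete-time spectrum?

8.2 MHz

T = 8 ns → f = 1/T = 125 MHz.
125 MHz mod fs = 8.2 MHz.
8.2 MHz ≤ fs/2 = 29.2 MHz, appears at 8.2 MHz.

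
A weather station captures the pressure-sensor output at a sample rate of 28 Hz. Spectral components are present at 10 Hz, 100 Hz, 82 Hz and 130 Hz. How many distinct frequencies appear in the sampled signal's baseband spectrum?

fs/2 = 14 Hz.
10 Hz ≤ fs/2 = 14 Hz, passes unchanged.
100 Hz mod fs = 16 Hz.
16 Hz > fs/2 = 14 Hz, folds to fs − 16 Hz = 12 Hz.
82 Hz mod fs = 26 Hz.
26 Hz > fs/2 = 14 Hz, folds to fs − 26 Hz = 2 Hz.
130 Hz mod fs = 18 Hz.
18 Hz > fs/2 = 14 Hz, folds to fs − 18 Hz = 10 Hz.
Distinct values: {2 Hz, 10 Hz, 12 Hz} → 3.

3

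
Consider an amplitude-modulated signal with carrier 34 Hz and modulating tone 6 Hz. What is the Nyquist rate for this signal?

80 Hz

AM sidebands sit at fc ± fm = 28 Hz and 40 Hz.
Highest-frequency component: 40 Hz.
Nyquist rate = 2 × 40 Hz = 80 Hz.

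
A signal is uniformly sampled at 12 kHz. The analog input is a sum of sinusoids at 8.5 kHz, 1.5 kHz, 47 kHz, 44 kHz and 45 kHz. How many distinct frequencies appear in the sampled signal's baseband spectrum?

5

fs/2 = 6 kHz.
8.5 kHz > fs/2 = 6 kHz, folds to fs − 8.5 kHz = 3.5 kHz.
1.5 kHz ≤ fs/2 = 6 kHz, passes unchanged.
47 kHz mod fs = 11 kHz.
11 kHz > fs/2 = 6 kHz, folds to fs − 11 kHz = 1 kHz.
44 kHz mod fs = 8 kHz.
8 kHz > fs/2 = 6 kHz, folds to fs − 8 kHz = 4 kHz.
45 kHz mod fs = 9 kHz.
9 kHz > fs/2 = 6 kHz, folds to fs − 9 kHz = 3 kHz.
Distinct values: {1 kHz, 1.5 kHz, 3 kHz, 3.5 kHz, 4 kHz} → 5.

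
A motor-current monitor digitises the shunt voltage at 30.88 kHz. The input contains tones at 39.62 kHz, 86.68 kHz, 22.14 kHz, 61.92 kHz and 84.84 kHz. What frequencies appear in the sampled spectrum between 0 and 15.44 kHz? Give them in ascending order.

fs/2 = 15.44 kHz.
39.62 kHz mod fs = 8.74 kHz.
8.74 kHz ≤ fs/2 = 15.44 kHz, appears at 8.74 kHz.
86.68 kHz mod fs = 24.92 kHz.
24.92 kHz > fs/2 = 15.44 kHz, folds to fs − 24.92 kHz = 5.96 kHz.
22.14 kHz > fs/2 = 15.44 kHz, folds to fs − 22.14 kHz = 8.74 kHz.
61.92 kHz mod fs = 0.16 kHz.
0.16 kHz ≤ fs/2 = 15.44 kHz, appears at 0.16 kHz.
84.84 kHz mod fs = 23.08 kHz.
23.08 kHz > fs/2 = 15.44 kHz, folds to fs − 23.08 kHz = 7.8 kHz.
Distinct values: {0.16 kHz, 5.96 kHz, 7.8 kHz, 8.74 kHz}.

0.16 kHz, 5.96 kHz, 7.8 kHz, 8.74 kHz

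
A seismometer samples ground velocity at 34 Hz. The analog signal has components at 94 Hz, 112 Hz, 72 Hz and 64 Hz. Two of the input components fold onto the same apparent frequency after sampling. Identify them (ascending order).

64 Hz, 72 Hz

fs/2 = 17 Hz.
94 Hz mod fs = 26 Hz.
26 Hz > fs/2 = 17 Hz, folds to fs − 26 Hz = 8 Hz.
112 Hz mod fs = 10 Hz.
10 Hz ≤ fs/2 = 17 Hz, appears at 10 Hz.
72 Hz mod fs = 4 Hz.
4 Hz ≤ fs/2 = 17 Hz, appears at 4 Hz.
64 Hz mod fs = 30 Hz.
30 Hz > fs/2 = 17 Hz, folds to fs − 30 Hz = 4 Hz.
64 Hz and 72 Hz both map to 4 Hz.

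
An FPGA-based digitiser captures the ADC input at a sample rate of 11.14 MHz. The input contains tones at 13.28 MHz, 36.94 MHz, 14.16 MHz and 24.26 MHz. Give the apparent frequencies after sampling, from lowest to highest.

fs/2 = 5.57 MHz.
13.28 MHz mod fs = 2.14 MHz.
2.14 MHz ≤ fs/2 = 5.57 MHz, appears at 2.14 MHz.
36.94 MHz mod fs = 3.52 MHz.
3.52 MHz ≤ fs/2 = 5.57 MHz, appears at 3.52 MHz.
14.16 MHz mod fs = 3.02 MHz.
3.02 MHz ≤ fs/2 = 5.57 MHz, appears at 3.02 MHz.
24.26 MHz mod fs = 1.98 MHz.
1.98 MHz ≤ fs/2 = 5.57 MHz, appears at 1.98 MHz.
Distinct values: {1.98 MHz, 2.14 MHz, 3.02 MHz, 3.52 MHz}.

1.98 MHz, 2.14 MHz, 3.02 MHz, 3.52 MHz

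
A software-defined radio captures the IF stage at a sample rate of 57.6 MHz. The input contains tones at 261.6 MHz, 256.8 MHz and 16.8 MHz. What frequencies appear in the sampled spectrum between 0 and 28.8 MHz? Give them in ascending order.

fs/2 = 28.8 MHz.
261.6 MHz mod fs = 31.2 MHz.
31.2 MHz > fs/2 = 28.8 MHz, folds to fs − 31.2 MHz = 26.4 MHz.
256.8 MHz mod fs = 26.4 MHz.
26.4 MHz ≤ fs/2 = 28.8 MHz, appears at 26.4 MHz.
16.8 MHz ≤ fs/2 = 28.8 MHz, passes unchanged.
Distinct values: {16.8 MHz, 26.4 MHz}.

16.8 MHz, 26.4 MHz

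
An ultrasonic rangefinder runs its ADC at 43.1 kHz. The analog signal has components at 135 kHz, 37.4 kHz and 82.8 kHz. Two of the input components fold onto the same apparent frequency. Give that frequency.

5.7 kHz

fs/2 = 21.55 kHz.
135 kHz mod fs = 5.7 kHz.
5.7 kHz ≤ fs/2 = 21.55 kHz, appears at 5.7 kHz.
37.4 kHz > fs/2 = 21.55 kHz, folds to fs − 37.4 kHz = 5.7 kHz.
82.8 kHz mod fs = 39.7 kHz.
39.7 kHz > fs/2 = 21.55 kHz, folds to fs − 39.7 kHz = 3.4 kHz.
37.4 kHz and 135 kHz both map to 5.7 kHz.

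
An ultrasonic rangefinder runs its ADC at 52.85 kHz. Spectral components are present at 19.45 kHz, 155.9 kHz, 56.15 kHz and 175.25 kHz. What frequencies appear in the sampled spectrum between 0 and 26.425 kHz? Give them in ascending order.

fs/2 = 26.425 kHz.
19.45 kHz ≤ fs/2 = 26.425 kHz, passes unchanged.
155.9 kHz mod fs = 50.2 kHz.
50.2 kHz > fs/2 = 26.425 kHz, folds to fs − 50.2 kHz = 2.65 kHz.
56.15 kHz mod fs = 3.3 kHz.
3.3 kHz ≤ fs/2 = 26.425 kHz, appears at 3.3 kHz.
175.25 kHz mod fs = 16.7 kHz.
16.7 kHz ≤ fs/2 = 26.425 kHz, appears at 16.7 kHz.
Distinct values: {2.65 kHz, 3.3 kHz, 16.7 kHz, 19.45 kHz}.

2.65 kHz, 3.3 kHz, 16.7 kHz, 19.45 kHz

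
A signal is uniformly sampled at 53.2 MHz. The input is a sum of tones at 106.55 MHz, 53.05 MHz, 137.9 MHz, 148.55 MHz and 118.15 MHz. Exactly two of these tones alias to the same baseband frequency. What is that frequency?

fs/2 = 26.6 MHz.
106.55 MHz mod fs = 0.15 MHz.
0.15 MHz ≤ fs/2 = 26.6 MHz, appears at 0.15 MHz.
53.05 MHz > fs/2 = 26.6 MHz, folds to fs − 53.05 MHz = 0.15 MHz.
137.9 MHz mod fs = 31.5 MHz.
31.5 MHz > fs/2 = 26.6 MHz, folds to fs − 31.5 MHz = 21.7 MHz.
148.55 MHz mod fs = 42.15 MHz.
42.15 MHz > fs/2 = 26.6 MHz, folds to fs − 42.15 MHz = 11.05 MHz.
118.15 MHz mod fs = 11.75 MHz.
11.75 MHz ≤ fs/2 = 26.6 MHz, appears at 11.75 MHz.
53.05 MHz and 106.55 MHz both map to 0.15 MHz.

0.15 MHz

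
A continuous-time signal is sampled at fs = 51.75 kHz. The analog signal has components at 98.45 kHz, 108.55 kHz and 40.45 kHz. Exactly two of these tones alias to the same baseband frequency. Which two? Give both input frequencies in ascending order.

98.45 kHz, 108.55 kHz

fs/2 = 25.875 kHz.
98.45 kHz mod fs = 46.7 kHz.
46.7 kHz > fs/2 = 25.875 kHz, folds to fs − 46.7 kHz = 5.05 kHz.
108.55 kHz mod fs = 5.05 kHz.
5.05 kHz ≤ fs/2 = 25.875 kHz, appears at 5.05 kHz.
40.45 kHz > fs/2 = 25.875 kHz, folds to fs − 40.45 kHz = 11.3 kHz.
98.45 kHz and 108.55 kHz both map to 5.05 kHz.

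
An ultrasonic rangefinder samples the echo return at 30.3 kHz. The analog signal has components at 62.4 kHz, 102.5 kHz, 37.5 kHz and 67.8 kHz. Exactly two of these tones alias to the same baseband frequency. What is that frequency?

fs/2 = 15.15 kHz.
62.4 kHz mod fs = 1.8 kHz.
1.8 kHz ≤ fs/2 = 15.15 kHz, appears at 1.8 kHz.
102.5 kHz mod fs = 11.6 kHz.
11.6 kHz ≤ fs/2 = 15.15 kHz, appears at 11.6 kHz.
37.5 kHz mod fs = 7.2 kHz.
7.2 kHz ≤ fs/2 = 15.15 kHz, appears at 7.2 kHz.
67.8 kHz mod fs = 7.2 kHz.
7.2 kHz ≤ fs/2 = 15.15 kHz, appears at 7.2 kHz.
37.5 kHz and 67.8 kHz both map to 7.2 kHz.

7.2 kHz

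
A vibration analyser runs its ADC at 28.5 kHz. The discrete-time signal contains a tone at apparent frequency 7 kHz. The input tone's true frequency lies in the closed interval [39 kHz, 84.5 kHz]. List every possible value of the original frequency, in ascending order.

50 kHz, 64 kHz, 78.5 kHz

Frequencies that alias to 7 kHz are k·fs ± 7 kHz for integer k ≥ 0.
k=0: 7 kHz.
k=1: 21.5 kHz, 35.5 kHz.
k=2: 50 kHz, 64 kHz.
k=3: 78.5 kHz, 92.5 kHz.
k=4: 107 kHz, 121 kHz.
Within [39 kHz, 84.5 kHz]: 50 kHz, 64 kHz, 78.5 kHz.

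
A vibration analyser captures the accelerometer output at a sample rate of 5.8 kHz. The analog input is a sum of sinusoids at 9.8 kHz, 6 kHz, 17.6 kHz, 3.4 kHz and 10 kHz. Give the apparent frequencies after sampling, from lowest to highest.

0.2 kHz, 1.6 kHz, 1.8 kHz, 2.4 kHz

fs/2 = 2.9 kHz.
9.8 kHz mod fs = 4 kHz.
4 kHz > fs/2 = 2.9 kHz, folds to fs − 4 kHz = 1.8 kHz.
6 kHz mod fs = 0.2 kHz.
0.2 kHz ≤ fs/2 = 2.9 kHz, appears at 0.2 kHz.
17.6 kHz mod fs = 0.2 kHz.
0.2 kHz ≤ fs/2 = 2.9 kHz, appears at 0.2 kHz.
3.4 kHz > fs/2 = 2.9 kHz, folds to fs − 3.4 kHz = 2.4 kHz.
10 kHz mod fs = 4.2 kHz.
4.2 kHz > fs/2 = 2.9 kHz, folds to fs − 4.2 kHz = 1.6 kHz.
Distinct values: {0.2 kHz, 1.6 kHz, 1.8 kHz, 2.4 kHz}.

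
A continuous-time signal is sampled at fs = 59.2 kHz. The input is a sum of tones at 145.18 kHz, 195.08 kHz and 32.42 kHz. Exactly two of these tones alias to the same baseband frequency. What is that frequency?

fs/2 = 29.6 kHz.
145.18 kHz mod fs = 26.78 kHz.
26.78 kHz ≤ fs/2 = 29.6 kHz, appears at 26.78 kHz.
195.08 kHz mod fs = 17.48 kHz.
17.48 kHz ≤ fs/2 = 29.6 kHz, appears at 17.48 kHz.
32.42 kHz > fs/2 = 29.6 kHz, folds to fs − 32.42 kHz = 26.78 kHz.
32.42 kHz and 145.18 kHz both map to 26.78 kHz.

26.78 kHz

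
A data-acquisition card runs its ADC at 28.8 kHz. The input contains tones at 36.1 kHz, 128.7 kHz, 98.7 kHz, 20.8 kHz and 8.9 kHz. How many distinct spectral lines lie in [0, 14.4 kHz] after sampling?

fs/2 = 14.4 kHz.
36.1 kHz mod fs = 7.3 kHz.
7.3 kHz ≤ fs/2 = 14.4 kHz, appears at 7.3 kHz.
128.7 kHz mod fs = 13.5 kHz.
13.5 kHz ≤ fs/2 = 14.4 kHz, appears at 13.5 kHz.
98.7 kHz mod fs = 12.3 kHz.
12.3 kHz ≤ fs/2 = 14.4 kHz, appears at 12.3 kHz.
20.8 kHz > fs/2 = 14.4 kHz, folds to fs − 20.8 kHz = 8 kHz.
8.9 kHz ≤ fs/2 = 14.4 kHz, passes unchanged.
Distinct values: {7.3 kHz, 8 kHz, 8.9 kHz, 12.3 kHz, 13.5 kHz} → 5.

5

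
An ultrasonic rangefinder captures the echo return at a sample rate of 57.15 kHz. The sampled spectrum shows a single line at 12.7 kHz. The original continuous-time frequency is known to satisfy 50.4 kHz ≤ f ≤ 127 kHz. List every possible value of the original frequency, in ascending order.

69.85 kHz, 101.6 kHz, 127 kHz

Frequencies that alias to 12.7 kHz are k·fs ± 12.7 kHz for integer k ≥ 0.
k=0: 12.7 kHz.
k=1: 44.45 kHz, 69.85 kHz.
k=2: 101.6 kHz, 127 kHz.
k=3: 158.75 kHz, 184.15 kHz.
Within [50.4 kHz, 127 kHz]: 69.85 kHz, 101.6 kHz, 127 kHz.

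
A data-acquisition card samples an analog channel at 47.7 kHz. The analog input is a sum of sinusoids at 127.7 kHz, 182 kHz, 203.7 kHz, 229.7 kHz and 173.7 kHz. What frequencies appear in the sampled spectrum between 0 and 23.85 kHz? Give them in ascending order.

8.8 kHz, 12.9 kHz, 15.4 kHz, 17.1 kHz

fs/2 = 23.85 kHz.
127.7 kHz mod fs = 32.3 kHz.
32.3 kHz > fs/2 = 23.85 kHz, folds to fs − 32.3 kHz = 15.4 kHz.
182 kHz mod fs = 38.9 kHz.
38.9 kHz > fs/2 = 23.85 kHz, folds to fs − 38.9 kHz = 8.8 kHz.
203.7 kHz mod fs = 12.9 kHz.
12.9 kHz ≤ fs/2 = 23.85 kHz, appears at 12.9 kHz.
229.7 kHz mod fs = 38.9 kHz.
38.9 kHz > fs/2 = 23.85 kHz, folds to fs − 38.9 kHz = 8.8 kHz.
173.7 kHz mod fs = 30.6 kHz.
30.6 kHz > fs/2 = 23.85 kHz, folds to fs − 30.6 kHz = 17.1 kHz.
Distinct values: {8.8 kHz, 12.9 kHz, 15.4 kHz, 17.1 kHz}.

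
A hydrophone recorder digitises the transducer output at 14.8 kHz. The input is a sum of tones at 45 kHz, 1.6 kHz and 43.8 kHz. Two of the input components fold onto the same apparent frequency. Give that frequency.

0.6 kHz

fs/2 = 7.4 kHz.
45 kHz mod fs = 0.6 kHz.
0.6 kHz ≤ fs/2 = 7.4 kHz, appears at 0.6 kHz.
1.6 kHz ≤ fs/2 = 7.4 kHz, passes unchanged.
43.8 kHz mod fs = 14.2 kHz.
14.2 kHz > fs/2 = 7.4 kHz, folds to fs − 14.2 kHz = 0.6 kHz.
43.8 kHz and 45 kHz both map to 0.6 kHz.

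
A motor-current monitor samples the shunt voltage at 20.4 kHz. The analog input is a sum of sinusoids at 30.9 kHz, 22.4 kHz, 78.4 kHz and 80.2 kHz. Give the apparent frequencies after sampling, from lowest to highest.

fs/2 = 10.2 kHz.
30.9 kHz mod fs = 10.5 kHz.
10.5 kHz > fs/2 = 10.2 kHz, folds to fs − 10.5 kHz = 9.9 kHz.
22.4 kHz mod fs = 2 kHz.
2 kHz ≤ fs/2 = 10.2 kHz, appears at 2 kHz.
78.4 kHz mod fs = 17.2 kHz.
17.2 kHz > fs/2 = 10.2 kHz, folds to fs − 17.2 kHz = 3.2 kHz.
80.2 kHz mod fs = 19 kHz.
19 kHz > fs/2 = 10.2 kHz, folds to fs − 19 kHz = 1.4 kHz.
Distinct values: {1.4 kHz, 2 kHz, 3.2 kHz, 9.9 kHz}.

1.4 kHz, 2 kHz, 3.2 kHz, 9.9 kHz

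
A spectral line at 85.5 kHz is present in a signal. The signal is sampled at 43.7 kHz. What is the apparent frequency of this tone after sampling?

85.5 kHz mod fs = 41.8 kHz.
41.8 kHz > fs/2 = 21.85 kHz, folds to fs − 41.8 kHz = 1.9 kHz.

1.9 kHz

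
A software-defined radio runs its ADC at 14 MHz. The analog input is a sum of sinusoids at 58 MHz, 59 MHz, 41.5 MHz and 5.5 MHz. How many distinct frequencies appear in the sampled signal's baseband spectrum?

fs/2 = 7 MHz.
58 MHz mod fs = 2 MHz.
2 MHz ≤ fs/2 = 7 MHz, appears at 2 MHz.
59 MHz mod fs = 3 MHz.
3 MHz ≤ fs/2 = 7 MHz, appears at 3 MHz.
41.5 MHz mod fs = 13.5 MHz.
13.5 MHz > fs/2 = 7 MHz, folds to fs − 13.5 MHz = 0.5 MHz.
5.5 MHz ≤ fs/2 = 7 MHz, passes unchanged.
Distinct values: {0.5 MHz, 2 MHz, 3 MHz, 5.5 MHz} → 4.

4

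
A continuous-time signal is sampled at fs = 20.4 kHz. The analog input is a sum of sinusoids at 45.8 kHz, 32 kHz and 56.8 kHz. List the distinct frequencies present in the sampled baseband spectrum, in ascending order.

4.4 kHz, 5 kHz, 8.8 kHz

fs/2 = 10.2 kHz.
45.8 kHz mod fs = 5 kHz.
5 kHz ≤ fs/2 = 10.2 kHz, appears at 5 kHz.
32 kHz mod fs = 11.6 kHz.
11.6 kHz > fs/2 = 10.2 kHz, folds to fs − 11.6 kHz = 8.8 kHz.
56.8 kHz mod fs = 16 kHz.
16 kHz > fs/2 = 10.2 kHz, folds to fs − 16 kHz = 4.4 kHz.
Distinct values: {4.4 kHz, 5 kHz, 8.8 kHz}.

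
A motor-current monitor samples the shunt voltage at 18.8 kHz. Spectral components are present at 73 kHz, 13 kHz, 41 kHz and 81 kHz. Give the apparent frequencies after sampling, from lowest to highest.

fs/2 = 9.4 kHz.
73 kHz mod fs = 16.6 kHz.
16.6 kHz > fs/2 = 9.4 kHz, folds to fs − 16.6 kHz = 2.2 kHz.
13 kHz > fs/2 = 9.4 kHz, folds to fs − 13 kHz = 5.8 kHz.
41 kHz mod fs = 3.4 kHz.
3.4 kHz ≤ fs/2 = 9.4 kHz, appears at 3.4 kHz.
81 kHz mod fs = 5.8 kHz.
5.8 kHz ≤ fs/2 = 9.4 kHz, appears at 5.8 kHz.
Distinct values: {2.2 kHz, 3.4 kHz, 5.8 kHz}.

2.2 kHz, 3.4 kHz, 5.8 kHz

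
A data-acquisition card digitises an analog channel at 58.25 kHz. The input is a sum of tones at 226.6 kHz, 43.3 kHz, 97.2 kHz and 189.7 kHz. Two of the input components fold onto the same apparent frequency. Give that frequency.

14.95 kHz

fs/2 = 29.125 kHz.
226.6 kHz mod fs = 51.85 kHz.
51.85 kHz > fs/2 = 29.125 kHz, folds to fs − 51.85 kHz = 6.4 kHz.
43.3 kHz > fs/2 = 29.125 kHz, folds to fs − 43.3 kHz = 14.95 kHz.
97.2 kHz mod fs = 38.95 kHz.
38.95 kHz > fs/2 = 29.125 kHz, folds to fs − 38.95 kHz = 19.3 kHz.
189.7 kHz mod fs = 14.95 kHz.
14.95 kHz ≤ fs/2 = 29.125 kHz, appears at 14.95 kHz.
43.3 kHz and 189.7 kHz both map to 14.95 kHz.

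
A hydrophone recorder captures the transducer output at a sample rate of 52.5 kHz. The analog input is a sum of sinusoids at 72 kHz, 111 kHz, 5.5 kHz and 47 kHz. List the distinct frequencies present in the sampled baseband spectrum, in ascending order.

5.5 kHz, 6 kHz, 19.5 kHz

fs/2 = 26.25 kHz.
72 kHz mod fs = 19.5 kHz.
19.5 kHz ≤ fs/2 = 26.25 kHz, appears at 19.5 kHz.
111 kHz mod fs = 6 kHz.
6 kHz ≤ fs/2 = 26.25 kHz, appears at 6 kHz.
5.5 kHz ≤ fs/2 = 26.25 kHz, passes unchanged.
47 kHz > fs/2 = 26.25 kHz, folds to fs − 47 kHz = 5.5 kHz.
Distinct values: {5.5 kHz, 6 kHz, 19.5 kHz}.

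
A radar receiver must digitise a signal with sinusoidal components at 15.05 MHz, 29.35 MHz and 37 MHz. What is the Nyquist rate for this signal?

Highest-frequency component: 37 MHz.
Nyquist rate = 2 × 37 MHz = 74 MHz.

74 MHz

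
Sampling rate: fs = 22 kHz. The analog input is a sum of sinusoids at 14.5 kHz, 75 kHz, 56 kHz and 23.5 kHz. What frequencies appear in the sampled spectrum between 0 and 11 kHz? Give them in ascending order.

fs/2 = 11 kHz.
14.5 kHz > fs/2 = 11 kHz, folds to fs − 14.5 kHz = 7.5 kHz.
75 kHz mod fs = 9 kHz.
9 kHz ≤ fs/2 = 11 kHz, appears at 9 kHz.
56 kHz mod fs = 12 kHz.
12 kHz > fs/2 = 11 kHz, folds to fs − 12 kHz = 10 kHz.
23.5 kHz mod fs = 1.5 kHz.
1.5 kHz ≤ fs/2 = 11 kHz, appears at 1.5 kHz.
Distinct values: {1.5 kHz, 7.5 kHz, 9 kHz, 10 kHz}.

1.5 kHz, 7.5 kHz, 9 kHz, 10 kHz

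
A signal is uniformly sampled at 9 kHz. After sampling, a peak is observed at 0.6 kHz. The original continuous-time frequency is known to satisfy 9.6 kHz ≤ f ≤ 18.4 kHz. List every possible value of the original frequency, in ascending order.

9.6 kHz, 17.4 kHz

Frequencies that alias to 0.6 kHz are k·fs ± 0.6 kHz for integer k ≥ 0.
k=0: 0.6 kHz.
k=1: 8.4 kHz, 9.6 kHz.
k=2: 17.4 kHz, 18.6 kHz.
k=3: 26.4 kHz, 27.6 kHz.
Within [9.6 kHz, 18.4 kHz]: 9.6 kHz, 17.4 kHz.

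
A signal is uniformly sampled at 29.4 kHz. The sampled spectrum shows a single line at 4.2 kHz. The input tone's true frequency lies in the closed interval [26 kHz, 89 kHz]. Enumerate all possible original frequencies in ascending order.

Frequencies that alias to 4.2 kHz are k·fs ± 4.2 kHz for integer k ≥ 0.
k=0: 4.2 kHz.
k=1: 25.2 kHz, 33.6 kHz.
k=2: 54.6 kHz, 63 kHz.
k=3: 84 kHz, 92.4 kHz.
k=4: 113.4 kHz, 121.8 kHz.
Within [26 kHz, 89 kHz]: 33.6 kHz, 54.6 kHz, 63 kHz, 84 kHz.

33.6 kHz, 54.6 kHz, 63 kHz, 84 kHz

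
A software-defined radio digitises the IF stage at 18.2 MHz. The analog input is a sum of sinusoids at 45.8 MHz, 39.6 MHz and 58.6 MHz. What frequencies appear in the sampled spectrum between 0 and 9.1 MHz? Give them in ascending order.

3.2 MHz, 4 MHz, 8.8 MHz

fs/2 = 9.1 MHz.
45.8 MHz mod fs = 9.4 MHz.
9.4 MHz > fs/2 = 9.1 MHz, folds to fs − 9.4 MHz = 8.8 MHz.
39.6 MHz mod fs = 3.2 MHz.
3.2 MHz ≤ fs/2 = 9.1 MHz, appears at 3.2 MHz.
58.6 MHz mod fs = 4 MHz.
4 MHz ≤ fs/2 = 9.1 MHz, appears at 4 MHz.
Distinct values: {3.2 MHz, 4 MHz, 8.8 MHz}.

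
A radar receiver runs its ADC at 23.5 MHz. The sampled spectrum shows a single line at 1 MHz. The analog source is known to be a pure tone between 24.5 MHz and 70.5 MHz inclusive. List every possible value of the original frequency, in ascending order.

24.5 MHz, 46 MHz, 48 MHz, 69.5 MHz

Frequencies that alias to 1 MHz are k·fs ± 1 MHz for integer k ≥ 0.
k=0: 1 MHz.
k=1: 22.5 MHz, 24.5 MHz.
k=2: 46 MHz, 48 MHz.
k=3: 69.5 MHz, 71.5 MHz.
k=4: 93 MHz, 95 MHz.
Within [24.5 MHz, 70.5 MHz]: 24.5 MHz, 46 MHz, 48 MHz, 69.5 MHz.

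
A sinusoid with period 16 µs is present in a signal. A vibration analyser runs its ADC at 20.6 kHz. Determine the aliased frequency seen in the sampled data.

T = 16 µs → f = 1/T = 62.5 kHz.
62.5 kHz mod fs = 0.7 kHz.
0.7 kHz ≤ fs/2 = 10.3 kHz, appears at 0.7 kHz.

0.7 kHz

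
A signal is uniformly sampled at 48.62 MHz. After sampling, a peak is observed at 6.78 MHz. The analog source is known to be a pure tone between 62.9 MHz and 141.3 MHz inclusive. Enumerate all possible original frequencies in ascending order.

90.46 MHz, 104.02 MHz, 139.08 MHz

Frequencies that alias to 6.78 MHz are k·fs ± 6.78 MHz for integer k ≥ 0.
k=0: 6.78 MHz.
k=1: 41.84 MHz, 55.4 MHz.
k=2: 90.46 MHz, 104.02 MHz.
k=3: 139.08 MHz, 152.64 MHz.
k=4: 187.7 MHz, 201.26 MHz.
Within [62.9 MHz, 141.3 MHz]: 90.46 MHz, 104.02 MHz, 139.08 MHz.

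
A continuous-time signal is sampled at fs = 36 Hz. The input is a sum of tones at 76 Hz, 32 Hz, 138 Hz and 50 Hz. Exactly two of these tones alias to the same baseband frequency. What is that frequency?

fs/2 = 18 Hz.
76 Hz mod fs = 4 Hz.
4 Hz ≤ fs/2 = 18 Hz, appears at 4 Hz.
32 Hz > fs/2 = 18 Hz, folds to fs − 32 Hz = 4 Hz.
138 Hz mod fs = 30 Hz.
30 Hz > fs/2 = 18 Hz, folds to fs − 30 Hz = 6 Hz.
50 Hz mod fs = 14 Hz.
14 Hz ≤ fs/2 = 18 Hz, appears at 14 Hz.
32 Hz and 76 Hz both map to 4 Hz.

4 Hz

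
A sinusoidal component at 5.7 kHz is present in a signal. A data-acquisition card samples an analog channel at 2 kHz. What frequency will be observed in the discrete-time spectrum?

5.7 kHz mod fs = 1.7 kHz.
1.7 kHz > fs/2 = 1 kHz, folds to fs − 1.7 kHz = 0.3 kHz.

0.3 kHz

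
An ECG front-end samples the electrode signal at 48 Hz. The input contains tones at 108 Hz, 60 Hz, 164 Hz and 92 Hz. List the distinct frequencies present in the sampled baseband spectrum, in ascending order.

fs/2 = 24 Hz.
108 Hz mod fs = 12 Hz.
12 Hz ≤ fs/2 = 24 Hz, appears at 12 Hz.
60 Hz mod fs = 12 Hz.
12 Hz ≤ fs/2 = 24 Hz, appears at 12 Hz.
164 Hz mod fs = 20 Hz.
20 Hz ≤ fs/2 = 24 Hz, appears at 20 Hz.
92 Hz mod fs = 44 Hz.
44 Hz > fs/2 = 24 Hz, folds to fs − 44 Hz = 4 Hz.
Distinct values: {4 Hz, 12 Hz, 20 Hz}.

4 Hz, 12 Hz, 20 Hz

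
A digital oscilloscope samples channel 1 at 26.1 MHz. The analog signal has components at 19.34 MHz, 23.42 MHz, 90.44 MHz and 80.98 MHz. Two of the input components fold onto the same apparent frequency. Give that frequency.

2.68 MHz

fs/2 = 13.05 MHz.
19.34 MHz > fs/2 = 13.05 MHz, folds to fs − 19.34 MHz = 6.76 MHz.
23.42 MHz > fs/2 = 13.05 MHz, folds to fs − 23.42 MHz = 2.68 MHz.
90.44 MHz mod fs = 12.14 MHz.
12.14 MHz ≤ fs/2 = 13.05 MHz, appears at 12.14 MHz.
80.98 MHz mod fs = 2.68 MHz.
2.68 MHz ≤ fs/2 = 13.05 MHz, appears at 2.68 MHz.
23.42 MHz and 80.98 MHz both map to 2.68 MHz.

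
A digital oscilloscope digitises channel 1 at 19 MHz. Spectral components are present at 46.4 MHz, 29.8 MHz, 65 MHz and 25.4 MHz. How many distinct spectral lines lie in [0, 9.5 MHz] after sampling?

fs/2 = 9.5 MHz.
46.4 MHz mod fs = 8.4 MHz.
8.4 MHz ≤ fs/2 = 9.5 MHz, appears at 8.4 MHz.
29.8 MHz mod fs = 10.8 MHz.
10.8 MHz > fs/2 = 9.5 MHz, folds to fs − 10.8 MHz = 8.2 MHz.
65 MHz mod fs = 8 MHz.
8 MHz ≤ fs/2 = 9.5 MHz, appears at 8 MHz.
25.4 MHz mod fs = 6.4 MHz.
6.4 MHz ≤ fs/2 = 9.5 MHz, appears at 6.4 MHz.
Distinct values: {6.4 MHz, 8 MHz, 8.2 MHz, 8.4 MHz} → 4.

4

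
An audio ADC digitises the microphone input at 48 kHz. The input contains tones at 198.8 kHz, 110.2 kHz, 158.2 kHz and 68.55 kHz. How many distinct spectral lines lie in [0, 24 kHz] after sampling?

3

fs/2 = 24 kHz.
198.8 kHz mod fs = 6.8 kHz.
6.8 kHz ≤ fs/2 = 24 kHz, appears at 6.8 kHz.
110.2 kHz mod fs = 14.2 kHz.
14.2 kHz ≤ fs/2 = 24 kHz, appears at 14.2 kHz.
158.2 kHz mod fs = 14.2 kHz.
14.2 kHz ≤ fs/2 = 24 kHz, appears at 14.2 kHz.
68.55 kHz mod fs = 20.55 kHz.
20.55 kHz ≤ fs/2 = 24 kHz, appears at 20.55 kHz.
Distinct values: {6.8 kHz, 14.2 kHz, 20.55 kHz} → 3.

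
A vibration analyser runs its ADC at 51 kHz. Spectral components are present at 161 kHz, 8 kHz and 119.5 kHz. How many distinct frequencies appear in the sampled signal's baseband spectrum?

fs/2 = 25.5 kHz.
161 kHz mod fs = 8 kHz.
8 kHz ≤ fs/2 = 25.5 kHz, appears at 8 kHz.
8 kHz ≤ fs/2 = 25.5 kHz, passes unchanged.
119.5 kHz mod fs = 17.5 kHz.
17.5 kHz ≤ fs/2 = 25.5 kHz, appears at 17.5 kHz.
Distinct values: {8 kHz, 17.5 kHz} → 2.

2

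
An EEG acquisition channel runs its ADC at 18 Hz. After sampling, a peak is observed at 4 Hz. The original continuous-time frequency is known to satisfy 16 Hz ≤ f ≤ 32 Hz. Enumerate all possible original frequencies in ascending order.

22 Hz, 32 Hz

Frequencies that alias to 4 Hz are k·fs ± 4 Hz for integer k ≥ 0.
k=0: 4 Hz.
k=1: 14 Hz, 22 Hz.
k=2: 32 Hz, 40 Hz.
k=3: 50 Hz, 58 Hz.
Within [16 Hz, 32 Hz]: 22 Hz, 32 Hz.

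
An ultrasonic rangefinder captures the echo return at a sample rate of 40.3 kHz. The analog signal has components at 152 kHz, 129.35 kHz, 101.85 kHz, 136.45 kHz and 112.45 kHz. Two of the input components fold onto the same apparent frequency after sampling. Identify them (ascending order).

112.45 kHz, 129.35 kHz

fs/2 = 20.15 kHz.
152 kHz mod fs = 31.1 kHz.
31.1 kHz > fs/2 = 20.15 kHz, folds to fs − 31.1 kHz = 9.2 kHz.
129.35 kHz mod fs = 8.45 kHz.
8.45 kHz ≤ fs/2 = 20.15 kHz, appears at 8.45 kHz.
101.85 kHz mod fs = 21.25 kHz.
21.25 kHz > fs/2 = 20.15 kHz, folds to fs − 21.25 kHz = 19.05 kHz.
136.45 kHz mod fs = 15.55 kHz.
15.55 kHz ≤ fs/2 = 20.15 kHz, appears at 15.55 kHz.
112.45 kHz mod fs = 31.85 kHz.
31.85 kHz > fs/2 = 20.15 kHz, folds to fs − 31.85 kHz = 8.45 kHz.
112.45 kHz and 129.35 kHz both map to 8.45 kHz.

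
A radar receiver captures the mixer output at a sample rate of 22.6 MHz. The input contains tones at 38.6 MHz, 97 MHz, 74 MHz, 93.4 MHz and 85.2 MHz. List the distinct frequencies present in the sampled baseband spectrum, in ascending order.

fs/2 = 11.3 MHz.
38.6 MHz mod fs = 16 MHz.
16 MHz > fs/2 = 11.3 MHz, folds to fs − 16 MHz = 6.6 MHz.
97 MHz mod fs = 6.6 MHz.
6.6 MHz ≤ fs/2 = 11.3 MHz, appears at 6.6 MHz.
74 MHz mod fs = 6.2 MHz.
6.2 MHz ≤ fs/2 = 11.3 MHz, appears at 6.2 MHz.
93.4 MHz mod fs = 3 MHz.
3 MHz ≤ fs/2 = 11.3 MHz, appears at 3 MHz.
85.2 MHz mod fs = 17.4 MHz.
17.4 MHz > fs/2 = 11.3 MHz, folds to fs − 17.4 MHz = 5.2 MHz.
Distinct values: {3 MHz, 5.2 MHz, 6.2 MHz, 6.6 MHz}.

3 MHz, 5.2 MHz, 6.2 MHz, 6.6 MHz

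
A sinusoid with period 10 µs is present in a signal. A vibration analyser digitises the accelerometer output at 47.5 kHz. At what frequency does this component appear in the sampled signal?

T = 10 µs → f = 1/T = 100 kHz.
100 kHz mod fs = 5 kHz.
5 kHz ≤ fs/2 = 23.75 kHz, appears at 5 kHz.

5 kHz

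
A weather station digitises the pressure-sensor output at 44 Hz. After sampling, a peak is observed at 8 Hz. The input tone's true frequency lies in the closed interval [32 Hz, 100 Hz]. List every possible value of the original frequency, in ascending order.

Frequencies that alias to 8 Hz are k·fs ± 8 Hz for integer k ≥ 0.
k=0: 8 Hz.
k=1: 36 Hz, 52 Hz.
k=2: 80 Hz, 96 Hz.
k=3: 124 Hz, 140 Hz.
Within [32 Hz, 100 Hz]: 36 Hz, 52 Hz, 80 Hz, 96 Hz.

36 Hz, 52 Hz, 80 Hz, 96 Hz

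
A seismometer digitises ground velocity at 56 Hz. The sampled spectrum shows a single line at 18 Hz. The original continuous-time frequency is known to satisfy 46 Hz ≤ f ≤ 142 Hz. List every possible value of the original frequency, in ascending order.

Frequencies that alias to 18 Hz are k·fs ± 18 Hz for integer k ≥ 0.
k=0: 18 Hz.
k=1: 38 Hz, 74 Hz.
k=2: 94 Hz, 130 Hz.
k=3: 150 Hz, 186 Hz.
Within [46 Hz, 142 Hz]: 74 Hz, 94 Hz, 130 Hz.

74 Hz, 94 Hz, 130 Hz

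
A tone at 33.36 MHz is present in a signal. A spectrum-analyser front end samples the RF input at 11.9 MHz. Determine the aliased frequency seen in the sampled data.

2.34 MHz

33.36 MHz mod fs = 9.56 MHz.
9.56 MHz > fs/2 = 5.95 MHz, folds to fs − 9.56 MHz = 2.34 MHz.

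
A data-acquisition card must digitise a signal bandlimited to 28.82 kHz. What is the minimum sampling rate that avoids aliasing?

Nyquist rate = 2 × 28.82 kHz = 57.64 kHz.

57.64 kHz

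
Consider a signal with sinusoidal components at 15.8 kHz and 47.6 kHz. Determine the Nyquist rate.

95.2 kHz

Highest-frequency component: 47.6 kHz.
Nyquist rate = 2 × 47.6 kHz = 95.2 kHz.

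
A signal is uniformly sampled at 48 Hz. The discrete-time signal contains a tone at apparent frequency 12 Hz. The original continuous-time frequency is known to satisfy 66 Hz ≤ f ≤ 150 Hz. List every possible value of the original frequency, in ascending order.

Frequencies that alias to 12 Hz are k·fs ± 12 Hz for integer k ≥ 0.
k=0: 12 Hz.
k=1: 36 Hz, 60 Hz.
k=2: 84 Hz, 108 Hz.
k=3: 132 Hz, 156 Hz.
k=4: 180 Hz, 204 Hz.
Within [66 Hz, 150 Hz]: 84 Hz, 108 Hz, 132 Hz.

84 Hz, 108 Hz, 132 Hz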